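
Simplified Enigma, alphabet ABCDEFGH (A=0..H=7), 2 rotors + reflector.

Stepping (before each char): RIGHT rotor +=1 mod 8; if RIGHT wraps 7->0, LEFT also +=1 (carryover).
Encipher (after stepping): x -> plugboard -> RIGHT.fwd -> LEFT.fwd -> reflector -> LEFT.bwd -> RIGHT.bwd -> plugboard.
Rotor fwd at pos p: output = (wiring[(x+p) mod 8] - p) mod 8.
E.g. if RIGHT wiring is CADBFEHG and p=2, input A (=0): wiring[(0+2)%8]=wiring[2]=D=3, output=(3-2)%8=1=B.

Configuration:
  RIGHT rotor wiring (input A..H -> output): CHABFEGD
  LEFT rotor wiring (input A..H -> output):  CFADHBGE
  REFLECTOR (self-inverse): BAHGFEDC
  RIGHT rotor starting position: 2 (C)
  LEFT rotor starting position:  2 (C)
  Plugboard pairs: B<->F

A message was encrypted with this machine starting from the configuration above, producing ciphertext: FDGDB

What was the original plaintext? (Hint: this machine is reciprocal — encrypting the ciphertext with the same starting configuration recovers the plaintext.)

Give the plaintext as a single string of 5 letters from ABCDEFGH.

Char 1 ('F'): step: R->3, L=2; F->plug->B->R->C->L->F->refl->E->L'->E->R'->G->plug->G
Char 2 ('D'): step: R->4, L=2; D->plug->D->R->H->L->D->refl->G->L'->A->R'->B->plug->F
Char 3 ('G'): step: R->5, L=2; G->plug->G->R->E->L->E->refl->F->L'->C->R'->E->plug->E
Char 4 ('D'): step: R->6, L=2; D->plug->D->R->B->L->B->refl->A->L'->G->R'->H->plug->H
Char 5 ('B'): step: R->7, L=2; B->plug->F->R->G->L->A->refl->B->L'->B->R'->D->plug->D

Answer: GFEHD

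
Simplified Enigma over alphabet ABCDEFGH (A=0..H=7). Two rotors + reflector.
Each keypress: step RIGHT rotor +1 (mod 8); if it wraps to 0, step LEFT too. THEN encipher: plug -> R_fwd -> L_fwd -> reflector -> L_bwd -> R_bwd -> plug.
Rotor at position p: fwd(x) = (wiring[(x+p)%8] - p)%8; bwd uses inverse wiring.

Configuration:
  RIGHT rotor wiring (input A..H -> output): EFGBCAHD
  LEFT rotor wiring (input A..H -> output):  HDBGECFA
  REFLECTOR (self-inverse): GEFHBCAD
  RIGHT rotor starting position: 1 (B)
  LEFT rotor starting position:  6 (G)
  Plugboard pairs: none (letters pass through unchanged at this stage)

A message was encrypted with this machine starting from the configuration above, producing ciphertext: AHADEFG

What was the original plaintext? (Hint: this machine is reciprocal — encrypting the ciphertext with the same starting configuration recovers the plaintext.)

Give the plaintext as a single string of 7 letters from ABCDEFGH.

Answer: CFHBGGD

Derivation:
Char 1 ('A'): step: R->2, L=6; A->plug->A->R->E->L->D->refl->H->L'->A->R'->C->plug->C
Char 2 ('H'): step: R->3, L=6; H->plug->H->R->D->L->F->refl->C->L'->B->R'->F->plug->F
Char 3 ('A'): step: R->4, L=6; A->plug->A->R->G->L->G->refl->A->L'->F->R'->H->plug->H
Char 4 ('D'): step: R->5, L=6; D->plug->D->R->H->L->E->refl->B->L'->C->R'->B->plug->B
Char 5 ('E'): step: R->6, L=6; E->plug->E->R->A->L->H->refl->D->L'->E->R'->G->plug->G
Char 6 ('F'): step: R->7, L=6; F->plug->F->R->D->L->F->refl->C->L'->B->R'->G->plug->G
Char 7 ('G'): step: R->0, L->7 (L advanced); G->plug->G->R->H->L->G->refl->A->L'->B->R'->D->plug->D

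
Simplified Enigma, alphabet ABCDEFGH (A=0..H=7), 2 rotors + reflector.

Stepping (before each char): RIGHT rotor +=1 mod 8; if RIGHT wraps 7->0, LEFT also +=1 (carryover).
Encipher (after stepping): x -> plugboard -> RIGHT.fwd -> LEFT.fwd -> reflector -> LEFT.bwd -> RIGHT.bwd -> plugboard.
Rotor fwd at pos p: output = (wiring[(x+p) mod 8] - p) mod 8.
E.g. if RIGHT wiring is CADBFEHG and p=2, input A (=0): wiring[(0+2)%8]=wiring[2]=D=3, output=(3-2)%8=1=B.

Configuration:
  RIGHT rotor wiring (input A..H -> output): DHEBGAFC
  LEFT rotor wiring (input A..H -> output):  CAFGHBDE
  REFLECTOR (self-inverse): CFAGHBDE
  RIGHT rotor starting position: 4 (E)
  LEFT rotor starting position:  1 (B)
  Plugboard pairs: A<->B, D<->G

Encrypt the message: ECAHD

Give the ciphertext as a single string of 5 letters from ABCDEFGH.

Char 1 ('E'): step: R->5, L=1; E->plug->E->R->C->L->F->refl->B->L'->H->R'->F->plug->F
Char 2 ('C'): step: R->6, L=1; C->plug->C->R->F->L->C->refl->A->L'->E->R'->B->plug->A
Char 3 ('A'): step: R->7, L=1; A->plug->B->R->E->L->A->refl->C->L'->F->R'->D->plug->G
Char 4 ('H'): step: R->0, L->2 (L advanced); H->plug->H->R->C->L->F->refl->B->L'->E->R'->C->plug->C
Char 5 ('D'): step: R->1, L=2; D->plug->G->R->B->L->E->refl->H->L'->D->R'->B->plug->A

Answer: FAGCA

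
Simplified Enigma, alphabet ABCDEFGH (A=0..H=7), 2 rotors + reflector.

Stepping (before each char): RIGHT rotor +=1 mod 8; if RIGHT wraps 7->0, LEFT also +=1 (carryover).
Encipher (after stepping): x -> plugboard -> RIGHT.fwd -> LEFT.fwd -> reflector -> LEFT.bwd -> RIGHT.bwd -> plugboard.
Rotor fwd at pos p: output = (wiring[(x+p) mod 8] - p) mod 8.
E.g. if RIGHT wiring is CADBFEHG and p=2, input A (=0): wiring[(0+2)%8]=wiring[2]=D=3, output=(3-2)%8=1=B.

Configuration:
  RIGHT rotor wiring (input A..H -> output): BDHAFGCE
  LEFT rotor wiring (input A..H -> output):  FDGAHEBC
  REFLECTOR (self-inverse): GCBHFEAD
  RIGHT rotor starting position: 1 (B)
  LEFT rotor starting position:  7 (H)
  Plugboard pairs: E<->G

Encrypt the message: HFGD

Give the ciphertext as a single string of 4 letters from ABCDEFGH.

Char 1 ('H'): step: R->2, L=7; H->plug->H->R->B->L->G->refl->A->L'->F->R'->A->plug->A
Char 2 ('F'): step: R->3, L=7; F->plug->F->R->G->L->F->refl->E->L'->C->R'->B->plug->B
Char 3 ('G'): step: R->4, L=7; G->plug->E->R->F->L->A->refl->G->L'->B->R'->A->plug->A
Char 4 ('D'): step: R->5, L=7; D->plug->D->R->E->L->B->refl->C->L'->H->R'->C->plug->C

Answer: ABAC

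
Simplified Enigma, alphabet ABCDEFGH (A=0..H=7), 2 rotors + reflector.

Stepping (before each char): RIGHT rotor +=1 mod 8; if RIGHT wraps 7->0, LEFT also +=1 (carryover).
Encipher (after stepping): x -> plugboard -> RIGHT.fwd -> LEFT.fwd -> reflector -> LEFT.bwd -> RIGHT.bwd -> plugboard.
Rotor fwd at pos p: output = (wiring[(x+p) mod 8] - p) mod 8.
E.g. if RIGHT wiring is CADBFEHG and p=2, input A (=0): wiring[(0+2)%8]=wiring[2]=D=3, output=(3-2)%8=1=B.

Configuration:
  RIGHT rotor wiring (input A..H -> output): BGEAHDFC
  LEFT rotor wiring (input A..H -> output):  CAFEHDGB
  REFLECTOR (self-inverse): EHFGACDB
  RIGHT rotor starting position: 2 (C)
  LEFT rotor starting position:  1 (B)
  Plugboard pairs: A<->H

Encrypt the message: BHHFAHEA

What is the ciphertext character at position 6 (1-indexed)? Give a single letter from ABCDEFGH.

Char 1 ('B'): step: R->3, L=1; B->plug->B->R->E->L->C->refl->F->L'->F->R'->A->plug->H
Char 2 ('H'): step: R->4, L=1; H->plug->A->R->D->L->G->refl->D->L'->C->R'->F->plug->F
Char 3 ('H'): step: R->5, L=1; H->plug->A->R->G->L->A->refl->E->L'->B->R'->E->plug->E
Char 4 ('F'): step: R->6, L=1; F->plug->F->R->C->L->D->refl->G->L'->D->R'->C->plug->C
Char 5 ('A'): step: R->7, L=1; A->plug->H->R->G->L->A->refl->E->L'->B->R'->E->plug->E
Char 6 ('H'): step: R->0, L->2 (L advanced); H->plug->A->R->B->L->C->refl->F->L'->C->R'->H->plug->A

A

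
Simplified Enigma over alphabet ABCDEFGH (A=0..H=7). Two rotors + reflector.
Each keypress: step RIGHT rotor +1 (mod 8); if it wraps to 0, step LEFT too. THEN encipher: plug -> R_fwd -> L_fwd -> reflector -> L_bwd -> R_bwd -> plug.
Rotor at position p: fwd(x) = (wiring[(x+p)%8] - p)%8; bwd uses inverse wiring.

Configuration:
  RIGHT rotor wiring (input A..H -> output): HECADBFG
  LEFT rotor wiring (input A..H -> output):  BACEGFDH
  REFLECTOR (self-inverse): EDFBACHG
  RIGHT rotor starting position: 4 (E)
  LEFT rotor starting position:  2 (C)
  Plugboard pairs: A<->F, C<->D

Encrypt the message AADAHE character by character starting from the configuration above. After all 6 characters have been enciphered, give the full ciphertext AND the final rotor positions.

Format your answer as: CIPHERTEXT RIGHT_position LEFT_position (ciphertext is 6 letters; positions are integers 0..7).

Answer: DBECCA 2 3

Derivation:
Char 1 ('A'): step: R->5, L=2; A->plug->F->R->F->L->F->refl->C->L'->B->R'->C->plug->D
Char 2 ('A'): step: R->6, L=2; A->plug->F->R->C->L->E->refl->A->L'->A->R'->B->plug->B
Char 3 ('D'): step: R->7, L=2; D->plug->C->R->F->L->F->refl->C->L'->B->R'->E->plug->E
Char 4 ('A'): step: R->0, L->3 (L advanced); A->plug->F->R->B->L->D->refl->B->L'->A->R'->D->plug->C
Char 5 ('H'): step: R->1, L=3; H->plug->H->R->G->L->F->refl->C->L'->C->R'->D->plug->C
Char 6 ('E'): step: R->2, L=3; E->plug->E->R->D->L->A->refl->E->L'->E->R'->F->plug->A
Final: ciphertext=DBECCA, RIGHT=2, LEFT=3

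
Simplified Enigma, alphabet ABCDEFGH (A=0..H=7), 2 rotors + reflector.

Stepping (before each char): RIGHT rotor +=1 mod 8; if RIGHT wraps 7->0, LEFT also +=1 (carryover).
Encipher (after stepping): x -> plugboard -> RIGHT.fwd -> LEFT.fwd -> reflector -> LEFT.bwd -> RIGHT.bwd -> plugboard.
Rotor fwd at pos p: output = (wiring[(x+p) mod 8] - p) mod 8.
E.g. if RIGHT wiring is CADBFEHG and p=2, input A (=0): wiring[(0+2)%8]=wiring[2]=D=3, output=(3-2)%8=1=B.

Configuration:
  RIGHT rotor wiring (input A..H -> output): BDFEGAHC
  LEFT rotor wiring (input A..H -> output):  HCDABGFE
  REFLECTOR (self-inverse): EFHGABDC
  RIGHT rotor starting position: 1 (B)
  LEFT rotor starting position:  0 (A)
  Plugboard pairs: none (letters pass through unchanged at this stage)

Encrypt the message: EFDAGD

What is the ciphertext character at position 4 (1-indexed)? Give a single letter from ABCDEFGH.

Char 1 ('E'): step: R->2, L=0; E->plug->E->R->F->L->G->refl->D->L'->C->R'->B->plug->B
Char 2 ('F'): step: R->3, L=0; F->plug->F->R->G->L->F->refl->B->L'->E->R'->D->plug->D
Char 3 ('D'): step: R->4, L=0; D->plug->D->R->G->L->F->refl->B->L'->E->R'->B->plug->B
Char 4 ('A'): step: R->5, L=0; A->plug->A->R->D->L->A->refl->E->L'->H->R'->G->plug->G

G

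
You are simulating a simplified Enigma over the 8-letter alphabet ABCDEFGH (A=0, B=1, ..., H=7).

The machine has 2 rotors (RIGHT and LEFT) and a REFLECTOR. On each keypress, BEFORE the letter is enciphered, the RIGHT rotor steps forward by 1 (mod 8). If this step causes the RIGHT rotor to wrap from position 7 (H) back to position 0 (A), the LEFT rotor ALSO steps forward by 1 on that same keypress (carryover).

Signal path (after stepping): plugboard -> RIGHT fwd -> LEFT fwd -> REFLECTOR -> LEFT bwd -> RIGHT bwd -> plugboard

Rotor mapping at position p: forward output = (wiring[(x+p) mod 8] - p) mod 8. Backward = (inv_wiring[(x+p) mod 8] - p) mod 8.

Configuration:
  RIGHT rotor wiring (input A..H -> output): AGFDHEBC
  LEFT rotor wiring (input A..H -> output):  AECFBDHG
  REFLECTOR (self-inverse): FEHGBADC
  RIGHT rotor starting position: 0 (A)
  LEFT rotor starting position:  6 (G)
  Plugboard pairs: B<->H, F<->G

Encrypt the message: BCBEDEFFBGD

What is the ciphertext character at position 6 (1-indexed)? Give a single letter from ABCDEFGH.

Char 1 ('B'): step: R->1, L=6; B->plug->H->R->H->L->F->refl->A->L'->B->R'->G->plug->F
Char 2 ('C'): step: R->2, L=6; C->plug->C->R->F->L->H->refl->C->L'->C->R'->D->plug->D
Char 3 ('B'): step: R->3, L=6; B->plug->H->R->C->L->C->refl->H->L'->F->R'->F->plug->G
Char 4 ('E'): step: R->4, L=6; E->plug->E->R->E->L->E->refl->B->L'->A->R'->B->plug->H
Char 5 ('D'): step: R->5, L=6; D->plug->D->R->D->L->G->refl->D->L'->G->R'->G->plug->F
Char 6 ('E'): step: R->6, L=6; E->plug->E->R->H->L->F->refl->A->L'->B->R'->G->plug->F

F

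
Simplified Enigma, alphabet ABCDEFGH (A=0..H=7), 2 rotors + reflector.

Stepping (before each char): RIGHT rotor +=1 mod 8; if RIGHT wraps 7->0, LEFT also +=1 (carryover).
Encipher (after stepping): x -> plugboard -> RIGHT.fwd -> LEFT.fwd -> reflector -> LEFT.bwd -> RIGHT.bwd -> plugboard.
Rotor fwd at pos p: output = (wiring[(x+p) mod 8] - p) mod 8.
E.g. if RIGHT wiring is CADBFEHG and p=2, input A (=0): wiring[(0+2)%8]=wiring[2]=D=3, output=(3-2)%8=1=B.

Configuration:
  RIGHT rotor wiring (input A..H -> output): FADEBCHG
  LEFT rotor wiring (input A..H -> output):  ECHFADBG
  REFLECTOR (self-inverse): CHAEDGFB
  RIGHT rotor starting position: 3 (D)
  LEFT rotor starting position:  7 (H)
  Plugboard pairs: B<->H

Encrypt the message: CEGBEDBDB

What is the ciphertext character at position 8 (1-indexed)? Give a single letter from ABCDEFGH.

Char 1 ('C'): step: R->4, L=7; C->plug->C->R->D->L->A->refl->C->L'->H->R'->G->plug->G
Char 2 ('E'): step: R->5, L=7; E->plug->E->R->D->L->A->refl->C->L'->H->R'->G->plug->G
Char 3 ('G'): step: R->6, L=7; G->plug->G->R->D->L->A->refl->C->L'->H->R'->C->plug->C
Char 4 ('B'): step: R->7, L=7; B->plug->H->R->A->L->H->refl->B->L'->F->R'->E->plug->E
Char 5 ('E'): step: R->0, L->0 (L advanced); E->plug->E->R->B->L->C->refl->A->L'->E->R'->D->plug->D
Char 6 ('D'): step: R->1, L=0; D->plug->D->R->A->L->E->refl->D->L'->F->R'->G->plug->G
Char 7 ('B'): step: R->2, L=0; B->plug->H->R->G->L->B->refl->H->L'->C->R'->B->plug->H
Char 8 ('D'): step: R->3, L=0; D->plug->D->R->E->L->A->refl->C->L'->B->R'->A->plug->A

A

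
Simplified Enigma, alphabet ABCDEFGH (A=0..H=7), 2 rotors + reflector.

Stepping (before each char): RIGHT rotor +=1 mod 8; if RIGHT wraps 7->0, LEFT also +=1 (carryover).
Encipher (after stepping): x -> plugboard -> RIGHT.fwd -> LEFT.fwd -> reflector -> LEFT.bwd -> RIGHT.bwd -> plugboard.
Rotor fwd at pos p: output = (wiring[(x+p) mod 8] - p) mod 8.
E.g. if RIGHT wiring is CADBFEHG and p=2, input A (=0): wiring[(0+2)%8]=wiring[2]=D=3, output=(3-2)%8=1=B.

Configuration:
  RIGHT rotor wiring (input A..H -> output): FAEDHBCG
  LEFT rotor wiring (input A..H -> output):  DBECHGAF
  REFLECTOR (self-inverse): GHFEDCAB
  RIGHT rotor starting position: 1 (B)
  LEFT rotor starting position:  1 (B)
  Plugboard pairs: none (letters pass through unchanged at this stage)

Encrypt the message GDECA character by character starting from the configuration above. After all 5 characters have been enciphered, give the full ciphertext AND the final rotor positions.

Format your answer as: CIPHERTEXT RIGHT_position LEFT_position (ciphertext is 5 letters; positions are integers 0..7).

Char 1 ('G'): step: R->2, L=1; G->plug->G->R->D->L->G->refl->A->L'->A->R'->E->plug->E
Char 2 ('D'): step: R->3, L=1; D->plug->D->R->H->L->C->refl->F->L'->E->R'->B->plug->B
Char 3 ('E'): step: R->4, L=1; E->plug->E->R->B->L->D->refl->E->L'->G->R'->C->plug->C
Char 4 ('C'): step: R->5, L=1; C->plug->C->R->B->L->D->refl->E->L'->G->R'->G->plug->G
Char 5 ('A'): step: R->6, L=1; A->plug->A->R->E->L->F->refl->C->L'->H->R'->C->plug->C
Final: ciphertext=EBCGC, RIGHT=6, LEFT=1

Answer: EBCGC 6 1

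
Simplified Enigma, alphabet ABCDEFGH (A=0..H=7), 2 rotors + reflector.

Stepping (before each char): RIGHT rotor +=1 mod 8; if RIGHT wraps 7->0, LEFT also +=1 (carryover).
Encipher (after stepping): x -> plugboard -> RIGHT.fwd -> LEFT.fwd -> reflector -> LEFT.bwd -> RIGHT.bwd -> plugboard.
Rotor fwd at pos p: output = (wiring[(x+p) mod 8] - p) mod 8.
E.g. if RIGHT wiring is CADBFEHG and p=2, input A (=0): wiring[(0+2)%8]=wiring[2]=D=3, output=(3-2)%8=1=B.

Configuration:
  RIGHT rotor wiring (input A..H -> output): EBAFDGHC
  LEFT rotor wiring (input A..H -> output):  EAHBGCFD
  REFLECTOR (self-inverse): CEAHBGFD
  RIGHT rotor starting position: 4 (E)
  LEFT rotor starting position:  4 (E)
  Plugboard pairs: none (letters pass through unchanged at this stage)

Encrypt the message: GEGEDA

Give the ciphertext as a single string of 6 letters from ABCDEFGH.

Answer: EGDAAH

Derivation:
Char 1 ('G'): step: R->5, L=4; G->plug->G->R->A->L->C->refl->A->L'->E->R'->E->plug->E
Char 2 ('E'): step: R->6, L=4; E->plug->E->R->C->L->B->refl->E->L'->F->R'->G->plug->G
Char 3 ('G'): step: R->7, L=4; G->plug->G->R->H->L->F->refl->G->L'->B->R'->D->plug->D
Char 4 ('E'): step: R->0, L->5 (L advanced); E->plug->E->R->D->L->H->refl->D->L'->E->R'->A->plug->A
Char 5 ('D'): step: R->1, L=5; D->plug->D->R->C->L->G->refl->F->L'->A->R'->A->plug->A
Char 6 ('A'): step: R->2, L=5; A->plug->A->R->G->L->E->refl->B->L'->H->R'->H->plug->H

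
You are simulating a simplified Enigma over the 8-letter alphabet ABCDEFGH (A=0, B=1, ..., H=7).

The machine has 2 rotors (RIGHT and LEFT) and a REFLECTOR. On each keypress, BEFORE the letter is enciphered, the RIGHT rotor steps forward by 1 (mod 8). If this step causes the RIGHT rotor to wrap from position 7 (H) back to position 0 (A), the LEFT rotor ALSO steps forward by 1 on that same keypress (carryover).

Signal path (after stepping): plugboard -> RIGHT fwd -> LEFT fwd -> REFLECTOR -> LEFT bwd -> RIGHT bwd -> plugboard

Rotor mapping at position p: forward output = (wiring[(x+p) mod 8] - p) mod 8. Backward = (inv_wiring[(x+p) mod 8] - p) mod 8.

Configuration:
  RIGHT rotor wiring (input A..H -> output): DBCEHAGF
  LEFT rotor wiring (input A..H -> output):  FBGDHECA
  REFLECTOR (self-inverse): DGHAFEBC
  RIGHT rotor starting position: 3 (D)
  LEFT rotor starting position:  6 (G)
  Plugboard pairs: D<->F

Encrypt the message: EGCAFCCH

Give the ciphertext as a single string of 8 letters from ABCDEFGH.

Answer: GFAHGHHC

Derivation:
Char 1 ('E'): step: R->4, L=6; E->plug->E->R->H->L->G->refl->B->L'->G->R'->G->plug->G
Char 2 ('G'): step: R->5, L=6; G->plug->G->R->H->L->G->refl->B->L'->G->R'->D->plug->F
Char 3 ('C'): step: R->6, L=6; C->plug->C->R->F->L->F->refl->E->L'->A->R'->A->plug->A
Char 4 ('A'): step: R->7, L=6; A->plug->A->R->G->L->B->refl->G->L'->H->R'->H->plug->H
Char 5 ('F'): step: R->0, L->7 (L advanced); F->plug->D->R->E->L->E->refl->F->L'->G->R'->G->plug->G
Char 6 ('C'): step: R->1, L=7; C->plug->C->R->D->L->H->refl->C->L'->C->R'->H->plug->H
Char 7 ('C'): step: R->2, L=7; C->plug->C->R->F->L->A->refl->D->L'->H->R'->H->plug->H
Char 8 ('H'): step: R->3, L=7; H->plug->H->R->H->L->D->refl->A->L'->F->R'->C->plug->C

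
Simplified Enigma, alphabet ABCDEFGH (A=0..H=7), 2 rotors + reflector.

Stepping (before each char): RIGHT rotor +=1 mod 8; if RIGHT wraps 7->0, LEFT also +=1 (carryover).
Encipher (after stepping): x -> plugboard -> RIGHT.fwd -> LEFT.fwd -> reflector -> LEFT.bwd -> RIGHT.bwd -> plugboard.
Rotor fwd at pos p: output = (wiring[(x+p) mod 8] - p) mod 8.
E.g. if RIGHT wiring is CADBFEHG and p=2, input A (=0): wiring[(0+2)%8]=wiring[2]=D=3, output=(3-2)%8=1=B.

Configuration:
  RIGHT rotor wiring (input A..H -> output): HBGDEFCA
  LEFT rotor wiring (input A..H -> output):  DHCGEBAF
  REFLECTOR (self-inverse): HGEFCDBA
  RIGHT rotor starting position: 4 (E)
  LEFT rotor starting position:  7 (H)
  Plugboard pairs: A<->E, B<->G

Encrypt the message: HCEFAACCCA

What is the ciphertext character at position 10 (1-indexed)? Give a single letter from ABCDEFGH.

Char 1 ('H'): step: R->5, L=7; H->plug->H->R->H->L->B->refl->G->L'->A->R'->A->plug->E
Char 2 ('C'): step: R->6, L=7; C->plug->C->R->B->L->E->refl->C->L'->G->R'->G->plug->B
Char 3 ('E'): step: R->7, L=7; E->plug->A->R->B->L->E->refl->C->L'->G->R'->G->plug->B
Char 4 ('F'): step: R->0, L->0 (L advanced); F->plug->F->R->F->L->B->refl->G->L'->D->R'->D->plug->D
Char 5 ('A'): step: R->1, L=0; A->plug->E->R->E->L->E->refl->C->L'->C->R'->C->plug->C
Char 6 ('A'): step: R->2, L=0; A->plug->E->R->A->L->D->refl->F->L'->H->R'->H->plug->H
Char 7 ('C'): step: R->3, L=0; C->plug->C->R->C->L->C->refl->E->L'->E->R'->F->plug->F
Char 8 ('C'): step: R->4, L=0; C->plug->C->R->G->L->A->refl->H->L'->B->R'->B->plug->G
Char 9 ('C'): step: R->5, L=0; C->plug->C->R->D->L->G->refl->B->L'->F->R'->B->plug->G
Char 10 ('A'): step: R->6, L=0; A->plug->E->R->A->L->D->refl->F->L'->H->R'->H->plug->H

H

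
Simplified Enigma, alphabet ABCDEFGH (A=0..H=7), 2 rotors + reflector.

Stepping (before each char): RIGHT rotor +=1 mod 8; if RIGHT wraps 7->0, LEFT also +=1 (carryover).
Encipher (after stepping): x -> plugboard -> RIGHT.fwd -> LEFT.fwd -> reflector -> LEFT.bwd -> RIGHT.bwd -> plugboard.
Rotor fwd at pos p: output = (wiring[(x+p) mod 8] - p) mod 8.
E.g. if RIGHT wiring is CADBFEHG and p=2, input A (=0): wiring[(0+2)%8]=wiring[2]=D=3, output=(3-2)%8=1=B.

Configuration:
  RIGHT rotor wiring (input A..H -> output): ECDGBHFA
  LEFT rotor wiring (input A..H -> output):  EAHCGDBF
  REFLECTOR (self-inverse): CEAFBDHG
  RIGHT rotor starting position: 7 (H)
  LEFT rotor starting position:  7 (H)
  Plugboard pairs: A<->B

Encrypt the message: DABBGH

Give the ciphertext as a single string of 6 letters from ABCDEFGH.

Answer: HFEFBB

Derivation:
Char 1 ('D'): step: R->0, L->0 (L advanced); D->plug->D->R->G->L->B->refl->E->L'->A->R'->H->plug->H
Char 2 ('A'): step: R->1, L=0; A->plug->B->R->C->L->H->refl->G->L'->E->R'->F->plug->F
Char 3 ('B'): step: R->2, L=0; B->plug->A->R->B->L->A->refl->C->L'->D->R'->E->plug->E
Char 4 ('B'): step: R->3, L=0; B->plug->A->R->D->L->C->refl->A->L'->B->R'->F->plug->F
Char 5 ('G'): step: R->4, L=0; G->plug->G->R->H->L->F->refl->D->L'->F->R'->A->plug->B
Char 6 ('H'): step: R->5, L=0; H->plug->H->R->E->L->G->refl->H->L'->C->R'->A->plug->B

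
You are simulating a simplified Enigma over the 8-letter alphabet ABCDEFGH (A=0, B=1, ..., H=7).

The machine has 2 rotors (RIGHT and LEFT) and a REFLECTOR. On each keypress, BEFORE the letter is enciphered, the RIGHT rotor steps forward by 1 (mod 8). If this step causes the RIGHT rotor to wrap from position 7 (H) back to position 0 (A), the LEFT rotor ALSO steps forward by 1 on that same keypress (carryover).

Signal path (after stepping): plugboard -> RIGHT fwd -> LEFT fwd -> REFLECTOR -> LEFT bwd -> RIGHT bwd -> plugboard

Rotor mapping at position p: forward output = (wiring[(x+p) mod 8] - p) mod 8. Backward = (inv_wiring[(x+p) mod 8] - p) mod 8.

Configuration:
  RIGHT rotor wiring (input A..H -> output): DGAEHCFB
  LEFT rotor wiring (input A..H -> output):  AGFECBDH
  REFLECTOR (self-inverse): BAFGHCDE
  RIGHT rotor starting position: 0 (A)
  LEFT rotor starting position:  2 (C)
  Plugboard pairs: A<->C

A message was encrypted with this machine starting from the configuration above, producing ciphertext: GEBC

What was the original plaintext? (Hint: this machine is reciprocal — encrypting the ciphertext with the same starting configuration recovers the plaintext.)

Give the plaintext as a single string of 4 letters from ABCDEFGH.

Char 1 ('G'): step: R->1, L=2; G->plug->G->R->A->L->D->refl->G->L'->G->R'->D->plug->D
Char 2 ('E'): step: R->2, L=2; E->plug->E->R->D->L->H->refl->E->L'->H->R'->F->plug->F
Char 3 ('B'): step: R->3, L=2; B->plug->B->R->E->L->B->refl->A->L'->C->R'->D->plug->D
Char 4 ('C'): step: R->4, L=2; C->plug->A->R->D->L->H->refl->E->L'->H->R'->E->plug->E

Answer: DFDE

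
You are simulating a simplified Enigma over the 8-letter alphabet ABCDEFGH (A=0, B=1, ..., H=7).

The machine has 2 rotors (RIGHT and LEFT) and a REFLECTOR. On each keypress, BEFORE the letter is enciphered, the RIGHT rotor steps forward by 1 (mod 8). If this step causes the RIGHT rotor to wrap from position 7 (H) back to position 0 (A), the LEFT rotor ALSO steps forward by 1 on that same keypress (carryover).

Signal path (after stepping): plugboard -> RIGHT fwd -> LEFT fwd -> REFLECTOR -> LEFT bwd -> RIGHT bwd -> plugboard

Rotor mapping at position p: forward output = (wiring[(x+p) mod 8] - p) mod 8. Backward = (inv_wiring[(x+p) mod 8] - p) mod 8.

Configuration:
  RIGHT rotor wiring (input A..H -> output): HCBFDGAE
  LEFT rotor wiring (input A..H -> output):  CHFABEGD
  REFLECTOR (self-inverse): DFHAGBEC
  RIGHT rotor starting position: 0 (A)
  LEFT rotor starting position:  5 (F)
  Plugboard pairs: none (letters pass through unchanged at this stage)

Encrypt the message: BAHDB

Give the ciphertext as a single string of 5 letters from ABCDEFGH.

Answer: CFDCA

Derivation:
Char 1 ('B'): step: R->1, L=5; B->plug->B->R->A->L->H->refl->C->L'->E->R'->C->plug->C
Char 2 ('A'): step: R->2, L=5; A->plug->A->R->H->L->E->refl->G->L'->C->R'->F->plug->F
Char 3 ('H'): step: R->3, L=5; H->plug->H->R->G->L->D->refl->A->L'->F->R'->D->plug->D
Char 4 ('D'): step: R->4, L=5; D->plug->D->R->A->L->H->refl->C->L'->E->R'->C->plug->C
Char 5 ('B'): step: R->5, L=5; B->plug->B->R->D->L->F->refl->B->L'->B->R'->A->plug->A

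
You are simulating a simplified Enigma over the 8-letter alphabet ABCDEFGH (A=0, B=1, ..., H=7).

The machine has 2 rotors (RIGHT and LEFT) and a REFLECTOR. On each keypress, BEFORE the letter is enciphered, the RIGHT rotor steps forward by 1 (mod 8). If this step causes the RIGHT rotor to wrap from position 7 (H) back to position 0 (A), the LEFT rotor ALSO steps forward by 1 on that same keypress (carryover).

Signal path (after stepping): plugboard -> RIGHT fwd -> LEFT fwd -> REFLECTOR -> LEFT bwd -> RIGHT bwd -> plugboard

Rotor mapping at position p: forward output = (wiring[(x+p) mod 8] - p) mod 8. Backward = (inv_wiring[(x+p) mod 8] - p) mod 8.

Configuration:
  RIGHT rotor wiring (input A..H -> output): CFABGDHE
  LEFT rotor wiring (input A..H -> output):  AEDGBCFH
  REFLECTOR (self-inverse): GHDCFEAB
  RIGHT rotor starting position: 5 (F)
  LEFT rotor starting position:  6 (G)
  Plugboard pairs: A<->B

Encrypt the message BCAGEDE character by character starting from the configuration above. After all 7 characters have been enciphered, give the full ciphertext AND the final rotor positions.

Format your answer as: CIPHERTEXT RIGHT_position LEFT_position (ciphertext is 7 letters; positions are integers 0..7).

Answer: GEEEBEH 4 7

Derivation:
Char 1 ('B'): step: R->6, L=6; B->plug->A->R->B->L->B->refl->H->L'->A->R'->G->plug->G
Char 2 ('C'): step: R->7, L=6; C->plug->C->R->G->L->D->refl->C->L'->C->R'->E->plug->E
Char 3 ('A'): step: R->0, L->7 (L advanced); A->plug->B->R->F->L->C->refl->D->L'->G->R'->E->plug->E
Char 4 ('G'): step: R->1, L=7; G->plug->G->R->D->L->E->refl->F->L'->C->R'->E->plug->E
Char 5 ('E'): step: R->2, L=7; E->plug->E->R->F->L->C->refl->D->L'->G->R'->A->plug->B
Char 6 ('D'): step: R->3, L=7; D->plug->D->R->E->L->H->refl->B->L'->B->R'->E->plug->E
Char 7 ('E'): step: R->4, L=7; E->plug->E->R->G->L->D->refl->C->L'->F->R'->H->plug->H
Final: ciphertext=GEEEBEH, RIGHT=4, LEFT=7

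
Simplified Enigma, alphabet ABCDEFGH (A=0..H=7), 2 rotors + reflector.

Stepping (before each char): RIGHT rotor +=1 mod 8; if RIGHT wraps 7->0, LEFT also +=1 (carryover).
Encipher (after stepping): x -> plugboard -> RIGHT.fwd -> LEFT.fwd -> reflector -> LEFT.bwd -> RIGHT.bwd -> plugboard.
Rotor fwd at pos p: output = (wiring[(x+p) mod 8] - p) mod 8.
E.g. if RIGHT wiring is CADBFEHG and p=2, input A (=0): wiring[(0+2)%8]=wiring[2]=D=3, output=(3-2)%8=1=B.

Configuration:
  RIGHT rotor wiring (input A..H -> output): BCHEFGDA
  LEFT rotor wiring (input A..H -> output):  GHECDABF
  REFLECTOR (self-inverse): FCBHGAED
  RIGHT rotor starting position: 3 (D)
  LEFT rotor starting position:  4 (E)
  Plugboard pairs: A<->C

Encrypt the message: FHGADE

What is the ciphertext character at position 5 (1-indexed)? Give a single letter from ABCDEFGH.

Char 1 ('F'): step: R->4, L=4; F->plug->F->R->G->L->A->refl->F->L'->C->R'->B->plug->B
Char 2 ('H'): step: R->5, L=4; H->plug->H->R->A->L->H->refl->D->L'->F->R'->E->plug->E
Char 3 ('G'): step: R->6, L=4; G->plug->G->R->H->L->G->refl->E->L'->B->R'->E->plug->E
Char 4 ('A'): step: R->7, L=4; A->plug->C->R->D->L->B->refl->C->L'->E->R'->H->plug->H
Char 5 ('D'): step: R->0, L->5 (L advanced); D->plug->D->R->E->L->C->refl->B->L'->D->R'->G->plug->G

G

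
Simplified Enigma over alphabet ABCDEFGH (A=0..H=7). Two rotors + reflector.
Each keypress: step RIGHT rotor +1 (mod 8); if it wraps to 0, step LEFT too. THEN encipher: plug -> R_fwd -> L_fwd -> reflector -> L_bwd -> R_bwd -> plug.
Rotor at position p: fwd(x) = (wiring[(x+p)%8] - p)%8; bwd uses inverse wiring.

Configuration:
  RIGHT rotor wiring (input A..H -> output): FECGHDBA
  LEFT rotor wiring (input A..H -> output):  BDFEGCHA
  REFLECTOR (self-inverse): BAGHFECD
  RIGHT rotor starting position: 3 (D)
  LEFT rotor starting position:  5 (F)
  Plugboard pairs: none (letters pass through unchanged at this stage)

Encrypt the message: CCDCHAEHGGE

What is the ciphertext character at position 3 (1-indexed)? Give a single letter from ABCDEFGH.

Char 1 ('C'): step: R->4, L=5; C->plug->C->R->F->L->A->refl->B->L'->H->R'->B->plug->B
Char 2 ('C'): step: R->5, L=5; C->plug->C->R->D->L->E->refl->F->L'->A->R'->D->plug->D
Char 3 ('D'): step: R->6, L=5; D->plug->D->R->G->L->H->refl->D->L'->C->R'->B->plug->B

B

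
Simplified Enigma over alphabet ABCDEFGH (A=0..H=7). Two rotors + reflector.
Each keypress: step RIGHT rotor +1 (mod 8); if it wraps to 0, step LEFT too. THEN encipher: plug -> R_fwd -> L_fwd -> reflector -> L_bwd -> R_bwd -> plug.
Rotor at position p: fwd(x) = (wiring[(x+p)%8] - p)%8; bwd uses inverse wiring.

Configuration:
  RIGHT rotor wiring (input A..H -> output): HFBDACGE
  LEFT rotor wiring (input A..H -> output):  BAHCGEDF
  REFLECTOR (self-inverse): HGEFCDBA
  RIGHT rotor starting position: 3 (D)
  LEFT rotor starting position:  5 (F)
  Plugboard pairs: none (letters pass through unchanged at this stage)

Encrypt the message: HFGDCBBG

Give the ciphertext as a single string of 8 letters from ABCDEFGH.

Char 1 ('H'): step: R->4, L=5; H->plug->H->R->H->L->B->refl->G->L'->B->R'->F->plug->F
Char 2 ('F'): step: R->5, L=5; F->plug->F->R->E->L->D->refl->F->L'->G->R'->G->plug->G
Char 3 ('G'): step: R->6, L=5; G->plug->G->R->C->L->A->refl->H->L'->A->R'->A->plug->A
Char 4 ('D'): step: R->7, L=5; D->plug->D->R->C->L->A->refl->H->L'->A->R'->B->plug->B
Char 5 ('C'): step: R->0, L->6 (L advanced); C->plug->C->R->B->L->H->refl->A->L'->G->R'->G->plug->G
Char 6 ('B'): step: R->1, L=6; B->plug->B->R->A->L->F->refl->D->L'->C->R'->C->plug->C
Char 7 ('B'): step: R->2, L=6; B->plug->B->R->B->L->H->refl->A->L'->G->R'->C->plug->C
Char 8 ('G'): step: R->3, L=6; G->plug->G->R->C->L->D->refl->F->L'->A->R'->A->plug->A

Answer: FGABGCCA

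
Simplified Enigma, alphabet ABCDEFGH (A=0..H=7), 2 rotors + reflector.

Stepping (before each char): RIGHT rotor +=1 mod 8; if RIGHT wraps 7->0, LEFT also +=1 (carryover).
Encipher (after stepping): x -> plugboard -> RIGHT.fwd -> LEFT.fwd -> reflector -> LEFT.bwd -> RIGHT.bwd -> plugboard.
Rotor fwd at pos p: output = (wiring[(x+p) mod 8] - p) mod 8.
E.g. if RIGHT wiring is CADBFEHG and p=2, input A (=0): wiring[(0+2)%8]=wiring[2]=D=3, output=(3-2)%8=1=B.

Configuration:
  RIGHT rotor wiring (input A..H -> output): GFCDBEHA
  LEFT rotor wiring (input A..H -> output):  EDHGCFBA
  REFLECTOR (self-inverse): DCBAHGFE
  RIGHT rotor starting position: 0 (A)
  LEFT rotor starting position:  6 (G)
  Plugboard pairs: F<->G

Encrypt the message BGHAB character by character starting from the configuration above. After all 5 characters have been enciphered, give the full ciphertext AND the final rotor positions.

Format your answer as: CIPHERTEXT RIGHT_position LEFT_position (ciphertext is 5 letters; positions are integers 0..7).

Char 1 ('B'): step: R->1, L=6; B->plug->B->R->B->L->C->refl->B->L'->E->R'->A->plug->A
Char 2 ('G'): step: R->2, L=6; G->plug->F->R->G->L->E->refl->H->L'->H->R'->C->plug->C
Char 3 ('H'): step: R->3, L=6; H->plug->H->R->H->L->H->refl->E->L'->G->R'->B->plug->B
Char 4 ('A'): step: R->4, L=6; A->plug->A->R->F->L->A->refl->D->L'->A->R'->B->plug->B
Char 5 ('B'): step: R->5, L=6; B->plug->B->R->C->L->G->refl->F->L'->D->R'->C->plug->C
Final: ciphertext=ACBBC, RIGHT=5, LEFT=6

Answer: ACBBC 5 6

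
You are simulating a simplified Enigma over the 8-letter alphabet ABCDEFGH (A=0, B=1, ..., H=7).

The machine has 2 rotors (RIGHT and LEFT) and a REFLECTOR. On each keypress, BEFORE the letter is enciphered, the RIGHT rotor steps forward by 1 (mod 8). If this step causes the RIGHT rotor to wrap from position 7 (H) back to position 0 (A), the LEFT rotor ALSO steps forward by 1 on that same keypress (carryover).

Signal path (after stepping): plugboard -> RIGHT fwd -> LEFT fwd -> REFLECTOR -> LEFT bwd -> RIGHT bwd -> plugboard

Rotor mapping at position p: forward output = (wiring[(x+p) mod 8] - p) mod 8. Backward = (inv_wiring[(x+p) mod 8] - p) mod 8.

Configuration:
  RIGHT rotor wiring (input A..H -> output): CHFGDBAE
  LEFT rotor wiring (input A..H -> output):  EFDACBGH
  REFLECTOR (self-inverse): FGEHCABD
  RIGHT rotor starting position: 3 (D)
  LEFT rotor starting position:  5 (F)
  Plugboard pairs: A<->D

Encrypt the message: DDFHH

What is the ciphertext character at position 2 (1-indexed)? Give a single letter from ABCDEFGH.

Char 1 ('D'): step: R->4, L=5; D->plug->A->R->H->L->F->refl->A->L'->E->R'->C->plug->C
Char 2 ('D'): step: R->5, L=5; D->plug->A->R->E->L->A->refl->F->L'->H->R'->C->plug->C

C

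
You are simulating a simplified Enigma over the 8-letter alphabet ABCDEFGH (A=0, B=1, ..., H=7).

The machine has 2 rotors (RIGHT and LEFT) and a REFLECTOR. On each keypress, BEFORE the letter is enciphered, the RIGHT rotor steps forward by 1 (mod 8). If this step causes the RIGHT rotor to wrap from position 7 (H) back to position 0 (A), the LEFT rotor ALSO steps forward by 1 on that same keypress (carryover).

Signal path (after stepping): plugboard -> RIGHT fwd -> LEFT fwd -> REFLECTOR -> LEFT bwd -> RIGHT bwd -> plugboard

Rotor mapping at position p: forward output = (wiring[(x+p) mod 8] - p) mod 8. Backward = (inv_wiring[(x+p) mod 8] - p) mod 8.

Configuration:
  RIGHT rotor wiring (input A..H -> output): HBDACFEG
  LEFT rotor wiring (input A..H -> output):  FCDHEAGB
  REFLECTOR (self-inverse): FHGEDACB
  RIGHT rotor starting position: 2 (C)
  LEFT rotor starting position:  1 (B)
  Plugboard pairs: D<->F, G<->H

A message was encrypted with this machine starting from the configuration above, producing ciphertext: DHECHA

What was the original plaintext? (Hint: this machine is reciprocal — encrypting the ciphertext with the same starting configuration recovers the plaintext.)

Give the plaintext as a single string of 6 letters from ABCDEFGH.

Char 1 ('D'): step: R->3, L=1; D->plug->F->R->E->L->H->refl->B->L'->A->R'->H->plug->G
Char 2 ('H'): step: R->4, L=1; H->plug->G->R->H->L->E->refl->D->L'->D->R'->E->plug->E
Char 3 ('E'): step: R->5, L=1; E->plug->E->R->E->L->H->refl->B->L'->A->R'->A->plug->A
Char 4 ('C'): step: R->6, L=1; C->plug->C->R->B->L->C->refl->G->L'->C->R'->F->plug->D
Char 5 ('H'): step: R->7, L=1; H->plug->G->R->G->L->A->refl->F->L'->F->R'->H->plug->G
Char 6 ('A'): step: R->0, L->2 (L advanced); A->plug->A->R->H->L->A->refl->F->L'->B->R'->B->plug->B

Answer: GEADGB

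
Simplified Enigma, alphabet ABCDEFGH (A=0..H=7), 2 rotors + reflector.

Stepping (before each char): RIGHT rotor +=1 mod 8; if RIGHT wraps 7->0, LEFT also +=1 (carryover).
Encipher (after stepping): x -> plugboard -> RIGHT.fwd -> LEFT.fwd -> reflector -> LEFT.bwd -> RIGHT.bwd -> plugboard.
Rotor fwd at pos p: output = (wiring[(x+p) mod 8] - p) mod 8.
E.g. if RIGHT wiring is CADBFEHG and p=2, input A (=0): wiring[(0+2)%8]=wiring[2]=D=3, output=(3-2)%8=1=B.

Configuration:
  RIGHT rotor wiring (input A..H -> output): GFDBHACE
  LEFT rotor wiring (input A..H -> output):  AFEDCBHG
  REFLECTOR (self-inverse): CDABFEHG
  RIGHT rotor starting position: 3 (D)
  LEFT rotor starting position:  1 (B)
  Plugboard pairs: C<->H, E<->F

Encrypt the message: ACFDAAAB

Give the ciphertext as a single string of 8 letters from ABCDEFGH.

Answer: EGDFHCBH

Derivation:
Char 1 ('A'): step: R->4, L=1; A->plug->A->R->D->L->B->refl->D->L'->B->R'->F->plug->E
Char 2 ('C'): step: R->5, L=1; C->plug->H->R->C->L->C->refl->A->L'->E->R'->G->plug->G
Char 3 ('F'): step: R->6, L=1; F->plug->E->R->F->L->G->refl->H->L'->H->R'->D->plug->D
Char 4 ('D'): step: R->7, L=1; D->plug->D->R->E->L->A->refl->C->L'->C->R'->E->plug->F
Char 5 ('A'): step: R->0, L->2 (L advanced); A->plug->A->R->G->L->G->refl->H->L'->D->R'->C->plug->H
Char 6 ('A'): step: R->1, L=2; A->plug->A->R->E->L->F->refl->E->L'->F->R'->H->plug->C
Char 7 ('A'): step: R->2, L=2; A->plug->A->R->B->L->B->refl->D->L'->H->R'->B->plug->B
Char 8 ('B'): step: R->3, L=2; B->plug->B->R->E->L->F->refl->E->L'->F->R'->C->plug->H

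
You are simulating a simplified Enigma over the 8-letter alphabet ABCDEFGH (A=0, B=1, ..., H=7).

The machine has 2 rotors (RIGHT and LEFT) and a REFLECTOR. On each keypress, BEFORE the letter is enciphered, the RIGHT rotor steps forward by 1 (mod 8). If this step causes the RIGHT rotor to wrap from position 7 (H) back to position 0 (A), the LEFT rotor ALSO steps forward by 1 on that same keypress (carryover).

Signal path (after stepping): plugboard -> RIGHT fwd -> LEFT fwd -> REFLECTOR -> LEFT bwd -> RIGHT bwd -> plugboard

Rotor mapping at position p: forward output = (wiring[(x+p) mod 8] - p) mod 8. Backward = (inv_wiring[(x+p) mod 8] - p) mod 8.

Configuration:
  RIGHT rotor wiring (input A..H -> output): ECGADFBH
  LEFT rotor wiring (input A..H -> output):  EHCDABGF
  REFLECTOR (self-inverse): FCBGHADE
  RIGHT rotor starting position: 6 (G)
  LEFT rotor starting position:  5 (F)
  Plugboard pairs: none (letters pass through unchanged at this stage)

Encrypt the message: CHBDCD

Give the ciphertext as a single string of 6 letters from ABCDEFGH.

Answer: ABFBGF

Derivation:
Char 1 ('C'): step: R->7, L=5; C->plug->C->R->D->L->H->refl->E->L'->A->R'->A->plug->A
Char 2 ('H'): step: R->0, L->6 (L advanced); H->plug->H->R->H->L->D->refl->G->L'->C->R'->B->plug->B
Char 3 ('B'): step: R->1, L=6; B->plug->B->R->F->L->F->refl->A->L'->A->R'->F->plug->F
Char 4 ('D'): step: R->2, L=6; D->plug->D->R->D->L->B->refl->C->L'->G->R'->B->plug->B
Char 5 ('C'): step: R->3, L=6; C->plug->C->R->C->L->G->refl->D->L'->H->R'->G->plug->G
Char 6 ('D'): step: R->4, L=6; D->plug->D->R->D->L->B->refl->C->L'->G->R'->F->plug->F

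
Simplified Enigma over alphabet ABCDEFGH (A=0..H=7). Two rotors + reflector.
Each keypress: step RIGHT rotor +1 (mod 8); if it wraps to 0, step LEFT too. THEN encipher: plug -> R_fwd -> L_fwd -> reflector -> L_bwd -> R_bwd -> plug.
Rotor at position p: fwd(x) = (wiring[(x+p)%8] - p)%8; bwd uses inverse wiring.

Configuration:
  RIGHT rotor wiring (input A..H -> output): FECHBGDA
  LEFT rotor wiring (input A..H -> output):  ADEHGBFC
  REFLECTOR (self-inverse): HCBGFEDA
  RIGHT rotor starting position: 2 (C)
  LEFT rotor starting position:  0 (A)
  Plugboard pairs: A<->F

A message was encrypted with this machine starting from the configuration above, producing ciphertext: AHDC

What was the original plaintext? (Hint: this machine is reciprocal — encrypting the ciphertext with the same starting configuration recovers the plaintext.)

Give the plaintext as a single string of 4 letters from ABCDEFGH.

Answer: BACF

Derivation:
Char 1 ('A'): step: R->3, L=0; A->plug->F->R->C->L->E->refl->F->L'->G->R'->B->plug->B
Char 2 ('H'): step: R->4, L=0; H->plug->H->R->D->L->H->refl->A->L'->A->R'->F->plug->A
Char 3 ('D'): step: R->5, L=0; D->plug->D->R->A->L->A->refl->H->L'->D->R'->C->plug->C
Char 4 ('C'): step: R->6, L=0; C->plug->C->R->H->L->C->refl->B->L'->F->R'->A->plug->F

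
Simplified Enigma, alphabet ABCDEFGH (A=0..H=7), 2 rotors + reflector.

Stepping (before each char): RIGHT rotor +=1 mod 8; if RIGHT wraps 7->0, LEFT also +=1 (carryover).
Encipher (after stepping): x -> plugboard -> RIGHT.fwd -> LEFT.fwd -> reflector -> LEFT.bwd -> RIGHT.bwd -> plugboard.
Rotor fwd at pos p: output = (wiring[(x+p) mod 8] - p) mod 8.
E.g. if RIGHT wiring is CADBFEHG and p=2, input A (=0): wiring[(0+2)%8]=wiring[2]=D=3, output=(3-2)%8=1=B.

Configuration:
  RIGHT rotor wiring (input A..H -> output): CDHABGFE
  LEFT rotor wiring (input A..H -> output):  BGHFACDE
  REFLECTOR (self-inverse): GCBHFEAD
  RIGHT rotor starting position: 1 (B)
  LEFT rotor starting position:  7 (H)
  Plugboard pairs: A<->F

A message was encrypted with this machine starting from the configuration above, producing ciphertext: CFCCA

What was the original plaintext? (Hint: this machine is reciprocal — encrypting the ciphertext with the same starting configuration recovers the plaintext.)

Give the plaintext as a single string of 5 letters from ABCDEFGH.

Char 1 ('C'): step: R->2, L=7; C->plug->C->R->H->L->E->refl->F->L'->A->R'->G->plug->G
Char 2 ('F'): step: R->3, L=7; F->plug->A->R->F->L->B->refl->C->L'->B->R'->E->plug->E
Char 3 ('C'): step: R->4, L=7; C->plug->C->R->B->L->C->refl->B->L'->F->R'->A->plug->F
Char 4 ('C'): step: R->5, L=7; C->plug->C->R->H->L->E->refl->F->L'->A->R'->B->plug->B
Char 5 ('A'): step: R->6, L=7; A->plug->F->R->C->L->H->refl->D->L'->G->R'->B->plug->B

Answer: GEFBB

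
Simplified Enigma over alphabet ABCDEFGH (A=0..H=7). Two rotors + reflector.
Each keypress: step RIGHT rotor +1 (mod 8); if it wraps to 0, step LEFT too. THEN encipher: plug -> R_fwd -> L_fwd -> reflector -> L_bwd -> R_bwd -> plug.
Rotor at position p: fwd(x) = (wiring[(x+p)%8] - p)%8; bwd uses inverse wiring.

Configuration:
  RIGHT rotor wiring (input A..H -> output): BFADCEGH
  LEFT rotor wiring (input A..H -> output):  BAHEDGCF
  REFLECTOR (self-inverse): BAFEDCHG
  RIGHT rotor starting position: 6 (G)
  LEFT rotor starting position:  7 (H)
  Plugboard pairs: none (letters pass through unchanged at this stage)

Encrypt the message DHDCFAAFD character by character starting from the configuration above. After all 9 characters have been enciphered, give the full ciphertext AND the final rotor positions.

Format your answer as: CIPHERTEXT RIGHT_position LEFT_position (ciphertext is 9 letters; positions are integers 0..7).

Char 1 ('D'): step: R->7, L=7; D->plug->D->R->B->L->C->refl->F->L'->E->R'->E->plug->E
Char 2 ('H'): step: R->0, L->0 (L advanced); H->plug->H->R->H->L->F->refl->C->L'->G->R'->G->plug->G
Char 3 ('D'): step: R->1, L=0; D->plug->D->R->B->L->A->refl->B->L'->A->R'->H->plug->H
Char 4 ('C'): step: R->2, L=0; C->plug->C->R->A->L->B->refl->A->L'->B->R'->B->plug->B
Char 5 ('F'): step: R->3, L=0; F->plug->F->R->G->L->C->refl->F->L'->H->R'->B->plug->B
Char 6 ('A'): step: R->4, L=0; A->plug->A->R->G->L->C->refl->F->L'->H->R'->H->plug->H
Char 7 ('A'): step: R->5, L=0; A->plug->A->R->H->L->F->refl->C->L'->G->R'->G->plug->G
Char 8 ('F'): step: R->6, L=0; F->plug->F->R->F->L->G->refl->H->L'->C->R'->E->plug->E
Char 9 ('D'): step: R->7, L=0; D->plug->D->R->B->L->A->refl->B->L'->A->R'->A->plug->A
Final: ciphertext=EGHBBHGEA, RIGHT=7, LEFT=0

Answer: EGHBBHGEA 7 0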